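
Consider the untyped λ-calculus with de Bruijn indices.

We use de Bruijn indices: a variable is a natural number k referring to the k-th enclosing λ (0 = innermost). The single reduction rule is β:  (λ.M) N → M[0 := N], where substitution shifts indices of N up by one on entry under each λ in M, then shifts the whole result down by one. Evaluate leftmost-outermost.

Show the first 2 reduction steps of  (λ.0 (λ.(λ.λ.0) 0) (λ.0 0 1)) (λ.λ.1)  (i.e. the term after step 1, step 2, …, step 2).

Answer: after 2 steps: (λ.λ.(λ.λ.0) 0) (λ.0 0 (λ.λ.1))

Derivation:
  start: (λ.0 (λ.(λ.λ.0) 0) (λ.0 0 1)) (λ.λ.1)
  step 1: (λ.λ.1) (λ.(λ.λ.0) 0) (λ.0 0 (λ.λ.1))
  step 2: (λ.λ.(λ.λ.0) 0) (λ.0 0 (λ.λ.1))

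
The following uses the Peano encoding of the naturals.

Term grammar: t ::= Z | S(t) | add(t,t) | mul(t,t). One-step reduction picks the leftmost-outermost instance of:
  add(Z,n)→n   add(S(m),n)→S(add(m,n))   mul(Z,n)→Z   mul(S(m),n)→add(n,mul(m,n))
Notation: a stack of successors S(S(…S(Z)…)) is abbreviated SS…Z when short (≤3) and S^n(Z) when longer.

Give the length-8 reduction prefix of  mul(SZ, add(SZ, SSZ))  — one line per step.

Answer: after 8 steps: SSSZ

Reduction:
  start: mul(SZ, add(SZ, SSZ))
  step 1: add(add(SZ, SSZ), mul(Z, add(SZ, SSZ)))
  step 2: add(S(add(Z, SSZ)), mul(Z, add(SZ, SSZ)))
  step 3: S(add(add(Z, SSZ), mul(Z, add(SZ, SSZ))))
  step 4: S(add(SSZ, mul(Z, add(SZ, SSZ))))
  step 5: S(S(add(SZ, mul(Z, add(SZ, SSZ)))))
  step 6: S(S(S(add(Z, mul(Z, add(SZ, SSZ))))))
  step 7: S(S(S(mul(Z, add(SZ, SSZ)))))
  step 8: SSSZ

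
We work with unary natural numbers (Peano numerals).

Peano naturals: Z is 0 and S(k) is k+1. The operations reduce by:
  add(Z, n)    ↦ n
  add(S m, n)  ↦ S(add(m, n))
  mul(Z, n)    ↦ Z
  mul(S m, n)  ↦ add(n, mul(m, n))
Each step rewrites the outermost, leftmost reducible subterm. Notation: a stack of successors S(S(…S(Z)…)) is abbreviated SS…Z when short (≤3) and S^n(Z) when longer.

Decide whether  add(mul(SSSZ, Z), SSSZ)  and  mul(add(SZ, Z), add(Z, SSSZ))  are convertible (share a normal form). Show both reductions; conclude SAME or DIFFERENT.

Answer: SAME — A ⇓ SSSZ, B ⇓ SSSZ

Reduction:
Term A:
  start: add(mul(SSSZ, Z), SSSZ)
  [1] add(add(Z, mul(SSZ, Z)), SSSZ)
  [2] add(mul(SSZ, Z), SSSZ)
  [3] add(add(Z, mul(SZ, Z)), SSSZ)
  [4] add(mul(SZ, Z), SSSZ)
  [5] add(add(Z, mul(Z, Z)), SSSZ)
  [6] add(mul(Z, Z), SSSZ)
  [7] add(Z, SSSZ)
  [8] SSSZ

Term B:
  start: mul(add(SZ, Z), add(Z, SSSZ))
  [1] mul(S(add(Z, Z)), add(Z, SSSZ))
  [2] add(add(Z, SSSZ), mul(add(Z, Z), add(Z, SSSZ)))
  [3] add(SSSZ, mul(add(Z, Z), add(Z, SSSZ)))
  [4] S(add(SSZ, mul(add(Z, Z), add(Z, SSSZ))))
  [5] S(S(add(SZ, mul(add(Z, Z), add(Z, SSSZ)))))
  [6] S(S(S(add(Z, mul(add(Z, Z), add(Z, SSSZ))))))
  [7] S(S(S(mul(add(Z, Z), add(Z, SSSZ)))))
  [8] S(S(S(mul(Z, add(Z, SSSZ)))))
  [9] SSSZ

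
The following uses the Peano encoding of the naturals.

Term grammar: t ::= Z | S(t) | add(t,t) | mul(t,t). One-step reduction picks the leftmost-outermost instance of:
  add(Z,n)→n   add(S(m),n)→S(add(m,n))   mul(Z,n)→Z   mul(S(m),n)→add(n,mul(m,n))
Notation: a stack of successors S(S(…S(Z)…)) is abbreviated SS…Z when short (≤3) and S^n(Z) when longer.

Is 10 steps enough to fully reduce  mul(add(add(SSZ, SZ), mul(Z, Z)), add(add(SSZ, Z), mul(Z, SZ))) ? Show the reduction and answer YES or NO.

Answer: NO — after 10 steps the term is S(S(add(add(Z, mul(Z, SZ)), mul(add(add(SZ, SZ), mul(Z, Z)), add(add(SSZ, Z), mul(Z, SZ)))))), not yet normal

Derivation:
  start: mul(add(add(SSZ, SZ), mul(Z, Z)), add(add(SSZ, Z), mul(Z, SZ)))
  [1] mul(add(S(add(SZ, SZ)), mul(Z, Z)), add(add(SSZ, Z), mul(Z, SZ)))
  [2] mul(S(add(add(SZ, SZ), mul(Z, Z))), add(add(SSZ, Z), mul(Z, SZ)))
  [3] add(add(add(SSZ, Z), mul(Z, SZ)), mul(add(add(SZ, SZ), mul(Z, Z)), add(add(SSZ, Z), mul(Z, SZ))))
  [4] add(add(S(add(SZ, Z)), mul(Z, SZ)), mul(add(add(SZ, SZ), mul(Z, Z)), add(add(SSZ, Z), mul(Z, SZ))))
  [5] add(S(add(add(SZ, Z), mul(Z, SZ))), mul(add(add(SZ, SZ), mul(Z, Z)), add(add(SSZ, Z), mul(Z, SZ))))
  [6] S(add(add(add(SZ, Z), mul(Z, SZ)), mul(add(add(SZ, SZ), mul(Z, Z)), add(add(SSZ, Z), mul(Z, SZ)))))
  [7] S(add(add(S(add(Z, Z)), mul(Z, SZ)), mul(add(add(SZ, SZ), mul(Z, Z)), add(add(SSZ, Z), mul(Z, SZ)))))
  [8] S(add(S(add(add(Z, Z), mul(Z, SZ))), mul(add(add(SZ, SZ), mul(Z, Z)), add(add(SSZ, Z), mul(Z, SZ)))))
  [9] S(S(add(add(add(Z, Z), mul(Z, SZ)), mul(add(add(SZ, SZ), mul(Z, Z)), add(add(SSZ, Z), mul(Z, SZ))))))
  [10] S(S(add(add(Z, mul(Z, SZ)), mul(add(add(SZ, SZ), mul(Z, Z)), add(add(SSZ, Z), mul(Z, SZ))))))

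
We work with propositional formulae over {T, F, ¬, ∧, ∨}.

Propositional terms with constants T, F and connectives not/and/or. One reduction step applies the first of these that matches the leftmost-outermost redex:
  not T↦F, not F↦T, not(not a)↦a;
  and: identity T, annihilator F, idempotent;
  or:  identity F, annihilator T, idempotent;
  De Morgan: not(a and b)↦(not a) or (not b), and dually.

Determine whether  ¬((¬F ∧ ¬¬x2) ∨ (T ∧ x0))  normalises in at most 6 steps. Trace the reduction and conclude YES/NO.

  start: ¬((¬F ∧ ¬¬x2) ∨ (T ∧ x0))
  step 1: ¬(¬F ∧ ¬¬x2) ∧ ¬(T ∧ x0)
  step 2: (¬¬F ∨ ¬¬¬x2) ∧ ¬(T ∧ x0)
  step 3: (F ∨ ¬¬¬x2) ∧ ¬(T ∧ x0)
  step 4: ¬¬¬x2 ∧ ¬(T ∧ x0)
  step 5: ¬x2 ∧ ¬(T ∧ x0)
  step 6: ¬x2 ∧ (¬T ∨ ¬x0)

Answer: NO — after 6 steps the term is ¬x2 ∧ (¬T ∨ ¬x0), not yet normal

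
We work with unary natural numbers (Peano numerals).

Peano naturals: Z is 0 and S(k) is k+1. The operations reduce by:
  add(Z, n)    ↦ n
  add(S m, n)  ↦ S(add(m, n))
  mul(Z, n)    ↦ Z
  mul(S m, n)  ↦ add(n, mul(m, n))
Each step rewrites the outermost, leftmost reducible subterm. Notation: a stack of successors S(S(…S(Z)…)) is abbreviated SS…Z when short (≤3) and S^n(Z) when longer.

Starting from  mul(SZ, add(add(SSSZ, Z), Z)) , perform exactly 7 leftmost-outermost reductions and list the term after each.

Answer: after 7 steps: S(S(add(add(add(SZ, Z), Z), mul(Z, add(add(SSSZ, Z), Z)))))

Reduction:
  start: mul(SZ, add(add(SSSZ, Z), Z))
  [1] add(add(add(SSSZ, Z), Z), mul(Z, add(add(SSSZ, Z), Z)))
  [2] add(add(S(add(SSZ, Z)), Z), mul(Z, add(add(SSSZ, Z), Z)))
  [3] add(S(add(add(SSZ, Z), Z)), mul(Z, add(add(SSSZ, Z), Z)))
  [4] S(add(add(add(SSZ, Z), Z), mul(Z, add(add(SSSZ, Z), Z))))
  [5] S(add(add(S(add(SZ, Z)), Z), mul(Z, add(add(SSSZ, Z), Z))))
  [6] S(add(S(add(add(SZ, Z), Z)), mul(Z, add(add(SSSZ, Z), Z))))
  [7] S(S(add(add(add(SZ, Z), Z), mul(Z, add(add(SSSZ, Z), Z)))))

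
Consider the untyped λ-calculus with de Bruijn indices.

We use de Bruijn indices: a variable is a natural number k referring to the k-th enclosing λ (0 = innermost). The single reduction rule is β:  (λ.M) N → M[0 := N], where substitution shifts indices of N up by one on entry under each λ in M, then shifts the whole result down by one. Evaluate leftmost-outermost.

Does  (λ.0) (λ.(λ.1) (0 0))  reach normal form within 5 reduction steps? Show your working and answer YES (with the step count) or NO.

  start: (λ.0) (λ.(λ.1) (0 0))
  →1  λ.(λ.1) (0 0)
  →2  λ.0

Answer: YES — reaches normal form λ.0 in 2 ≤ 5 steps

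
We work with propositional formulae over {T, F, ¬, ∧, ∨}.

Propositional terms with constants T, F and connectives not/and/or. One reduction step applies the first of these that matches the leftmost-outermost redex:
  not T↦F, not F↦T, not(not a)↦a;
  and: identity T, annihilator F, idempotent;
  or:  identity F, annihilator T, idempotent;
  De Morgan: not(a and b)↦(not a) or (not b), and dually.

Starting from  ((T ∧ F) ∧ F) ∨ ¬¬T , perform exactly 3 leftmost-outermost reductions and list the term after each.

  start: ((T ∧ F) ∧ F) ∨ ¬¬T
  →1  F ∨ ¬¬T
  →2  ¬¬T
  →3  T

Answer: after 3 steps: T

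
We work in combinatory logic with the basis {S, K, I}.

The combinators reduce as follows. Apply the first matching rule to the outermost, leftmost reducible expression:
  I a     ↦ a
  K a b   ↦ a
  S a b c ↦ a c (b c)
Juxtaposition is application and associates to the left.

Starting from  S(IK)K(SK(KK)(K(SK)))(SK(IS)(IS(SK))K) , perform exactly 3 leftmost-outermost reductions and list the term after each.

Answer: after 3 steps: SK(KK)(K(SK))(SK(IS)(IS(SK))K)

Reduction:
  start: S(IK)K(SK(KK)(K(SK)))(SK(IS)(IS(SK))K)
  →1  IK(SK(KK)(K(SK)))(K(SK(KK)(K(SK))))(SK(IS)(IS(SK))K)
  →2  K(SK(KK)(K(SK)))(K(SK(KK)(K(SK))))(SK(IS)(IS(SK))K)
  →3  SK(KK)(K(SK))(SK(IS)(IS(SK))K)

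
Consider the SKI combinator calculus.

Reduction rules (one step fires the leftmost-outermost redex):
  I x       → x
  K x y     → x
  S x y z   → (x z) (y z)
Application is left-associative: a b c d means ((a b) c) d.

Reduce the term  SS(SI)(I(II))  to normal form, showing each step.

  start: SS(SI)(I(II))
  step 1: S(I(II))(SI(I(II)))
  step 2: S(II)(SI(I(II)))
  step 3: SI(SI(I(II)))
  step 4: SI(SI(II))
  step 5: SI(SII)

Answer: normal form = SI(SII)  (in 5 steps)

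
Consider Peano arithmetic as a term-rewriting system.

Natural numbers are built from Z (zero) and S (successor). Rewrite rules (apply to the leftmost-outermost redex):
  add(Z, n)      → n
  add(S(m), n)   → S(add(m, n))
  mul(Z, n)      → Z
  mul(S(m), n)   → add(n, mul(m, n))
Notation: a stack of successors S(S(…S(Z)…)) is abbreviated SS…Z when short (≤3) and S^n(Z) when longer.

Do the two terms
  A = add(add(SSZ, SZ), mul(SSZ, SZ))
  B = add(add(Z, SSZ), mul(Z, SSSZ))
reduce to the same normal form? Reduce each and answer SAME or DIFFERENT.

Answer: DIFFERENT — A ⇓ S^5(Z), B ⇓ SSZ

Working:
Term A:
  start: add(add(SSZ, SZ), mul(SSZ, SZ))
  →1  add(S(add(SZ, SZ)), mul(SSZ, SZ))
  →2  S(add(add(SZ, SZ), mul(SSZ, SZ)))
  →3  S(add(S(add(Z, SZ)), mul(SSZ, SZ)))
  →4  S(S(add(add(Z, SZ), mul(SSZ, SZ))))
  →5  S(S(add(SZ, mul(SSZ, SZ))))
  →6  S(S(S(add(Z, mul(SSZ, SZ)))))
  →7  S(S(S(mul(SSZ, SZ))))
  →8  S(S(S(add(SZ, mul(SZ, SZ)))))
  →9  S(S(S(S(add(Z, mul(SZ, SZ))))))
  →10  S(S(S(S(mul(SZ, SZ)))))
  →11  S(S(S(S(add(SZ, mul(Z, SZ))))))
  →12  S(S(S(S(S(add(Z, mul(Z, SZ)))))))
  →13  S(S(S(S(S(mul(Z, SZ))))))
  →14  S^5(Z)

Term B:
  start: add(add(Z, SSZ), mul(Z, SSSZ))
  →1  add(SSZ, mul(Z, SSSZ))
  →2  S(add(SZ, mul(Z, SSSZ)))
  →3  S(S(add(Z, mul(Z, SSSZ))))
  →4  S(S(mul(Z, SSSZ)))
  →5  SSZ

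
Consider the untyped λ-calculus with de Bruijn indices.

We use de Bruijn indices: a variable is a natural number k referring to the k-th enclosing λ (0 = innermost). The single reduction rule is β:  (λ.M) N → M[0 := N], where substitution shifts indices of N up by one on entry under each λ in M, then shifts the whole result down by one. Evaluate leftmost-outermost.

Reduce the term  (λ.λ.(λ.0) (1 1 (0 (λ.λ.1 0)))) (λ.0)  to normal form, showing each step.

  start: (λ.λ.(λ.0) (1 1 (0 (λ.λ.1 0)))) (λ.0)
  →1  λ.(λ.0) ((λ.0) (λ.0) (0 (λ.λ.1 0)))
  →2  λ.(λ.0) (λ.0) (0 (λ.λ.1 0))
  →3  λ.(λ.0) (0 (λ.λ.1 0))
  →4  λ.0 (λ.λ.1 0)

Answer: normal form = λ.0 (λ.λ.1 0)  (in 4 steps)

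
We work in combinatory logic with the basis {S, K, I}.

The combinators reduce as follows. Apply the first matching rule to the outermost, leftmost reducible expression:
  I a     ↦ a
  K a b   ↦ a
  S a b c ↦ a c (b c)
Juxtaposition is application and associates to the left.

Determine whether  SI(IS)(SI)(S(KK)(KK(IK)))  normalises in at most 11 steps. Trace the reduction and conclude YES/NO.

Answer: YES — reaches normal form K(K(S(SI)(S(KK)K))) in 9 ≤ 11 steps

Working:
  start: SI(IS)(SI)(S(KK)(KK(IK)))
  →1  I(SI)(IS(SI))(S(KK)(KK(IK)))
  →2  SI(IS(SI))(S(KK)(KK(IK)))
  →3  I(S(KK)(KK(IK)))(IS(SI)(S(KK)(KK(IK))))
  →4  S(KK)(KK(IK))(IS(SI)(S(KK)(KK(IK))))
  →5  KK(IS(SI)(S(KK)(KK(IK))))(KK(IK)(IS(SI)(S(KK)(KK(IK)))))
  →6  K(KK(IK)(IS(SI)(S(KK)(KK(IK)))))
  →7  K(K(IS(SI)(S(KK)(KK(IK)))))
  →8  K(K(S(SI)(S(KK)(KK(IK)))))
  →9  K(K(S(SI)(S(KK)K)))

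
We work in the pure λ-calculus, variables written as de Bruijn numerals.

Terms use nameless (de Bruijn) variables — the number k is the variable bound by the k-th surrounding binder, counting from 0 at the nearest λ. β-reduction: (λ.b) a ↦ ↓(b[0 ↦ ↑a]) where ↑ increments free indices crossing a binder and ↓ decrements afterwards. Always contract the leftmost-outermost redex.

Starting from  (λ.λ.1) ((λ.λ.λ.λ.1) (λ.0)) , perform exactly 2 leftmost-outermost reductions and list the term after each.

  start: (λ.λ.1) ((λ.λ.λ.λ.1) (λ.0))
  →1  λ.(λ.λ.λ.λ.1) (λ.0)
  →2  λ.λ.λ.λ.1

Answer: after 2 steps: λ.λ.λ.λ.1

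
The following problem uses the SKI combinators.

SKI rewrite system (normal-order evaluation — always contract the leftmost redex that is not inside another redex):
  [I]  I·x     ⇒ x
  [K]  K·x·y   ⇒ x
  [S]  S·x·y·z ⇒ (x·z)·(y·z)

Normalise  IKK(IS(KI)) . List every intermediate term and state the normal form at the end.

  start: IKK(IS(KI))
  →1  KK(IS(KI))
  →2  K

Answer: normal form = K  (in 2 steps)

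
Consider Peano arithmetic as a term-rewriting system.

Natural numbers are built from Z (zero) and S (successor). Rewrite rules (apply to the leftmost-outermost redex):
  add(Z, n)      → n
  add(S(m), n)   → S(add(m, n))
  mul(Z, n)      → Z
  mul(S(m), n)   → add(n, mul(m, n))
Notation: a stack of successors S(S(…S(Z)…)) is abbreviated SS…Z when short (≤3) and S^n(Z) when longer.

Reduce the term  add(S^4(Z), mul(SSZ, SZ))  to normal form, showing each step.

Answer: normal form = S^6(Z)  (in 12 steps)

Working:
  start: add(S^4(Z), mul(SSZ, SZ))
  [1] S(add(SSSZ, mul(SSZ, SZ)))
  [2] S(S(add(SSZ, mul(SSZ, SZ))))
  [3] S(S(S(add(SZ, mul(SSZ, SZ)))))
  [4] S(S(S(S(add(Z, mul(SSZ, SZ))))))
  [5] S(S(S(S(mul(SSZ, SZ)))))
  [6] S(S(S(S(add(SZ, mul(SZ, SZ))))))
  [7] S(S(S(S(S(add(Z, mul(SZ, SZ)))))))
  [8] S(S(S(S(S(mul(SZ, SZ))))))
  [9] S(S(S(S(S(add(SZ, mul(Z, SZ)))))))
  [10] S(S(S(S(S(S(add(Z, mul(Z, SZ))))))))
  [11] S(S(S(S(S(S(mul(Z, SZ)))))))
  [12] S^6(Z)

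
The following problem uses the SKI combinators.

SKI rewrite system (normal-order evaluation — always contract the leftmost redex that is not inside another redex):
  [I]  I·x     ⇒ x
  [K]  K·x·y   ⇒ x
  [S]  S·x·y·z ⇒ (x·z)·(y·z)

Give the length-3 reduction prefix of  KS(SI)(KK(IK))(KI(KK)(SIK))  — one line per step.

  start: KS(SI)(KK(IK))(KI(KK)(SIK))
  →1  S(KK(IK))(KI(KK)(SIK))
  →2  SK(KI(KK)(SIK))
  →3  SK(I(SIK))

Answer: after 3 steps: SK(I(SIK))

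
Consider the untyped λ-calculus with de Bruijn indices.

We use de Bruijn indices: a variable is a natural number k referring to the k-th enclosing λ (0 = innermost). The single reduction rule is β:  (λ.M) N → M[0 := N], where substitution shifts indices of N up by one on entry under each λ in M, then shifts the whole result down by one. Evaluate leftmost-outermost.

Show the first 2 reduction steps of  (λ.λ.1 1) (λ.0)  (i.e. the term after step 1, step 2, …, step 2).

  start: (λ.λ.1 1) (λ.0)
  step 1: λ.(λ.0) (λ.0)
  step 2: λ.λ.0

Answer: after 2 steps: λ.λ.0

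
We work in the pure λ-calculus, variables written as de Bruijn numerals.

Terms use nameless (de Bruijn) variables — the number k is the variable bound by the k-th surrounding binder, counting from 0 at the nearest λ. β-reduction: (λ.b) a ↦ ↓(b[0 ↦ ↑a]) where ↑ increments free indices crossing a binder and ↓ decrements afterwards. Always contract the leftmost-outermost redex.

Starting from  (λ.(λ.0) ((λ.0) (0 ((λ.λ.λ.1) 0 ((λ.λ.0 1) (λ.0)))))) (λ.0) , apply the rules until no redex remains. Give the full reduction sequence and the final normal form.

Answer: normal form = λ.λ.0 (λ.0)  (in 7 steps)

Working:
  start: (λ.(λ.0) ((λ.0) (0 ((λ.λ.λ.1) 0 ((λ.λ.0 1) (λ.0)))))) (λ.0)
  [1] (λ.0) ((λ.0) ((λ.0) ((λ.λ.λ.1) (λ.0) ((λ.λ.0 1) (λ.0)))))
  [2] (λ.0) ((λ.0) ((λ.λ.λ.1) (λ.0) ((λ.λ.0 1) (λ.0))))
  [3] (λ.0) ((λ.λ.λ.1) (λ.0) ((λ.λ.0 1) (λ.0)))
  [4] (λ.λ.λ.1) (λ.0) ((λ.λ.0 1) (λ.0))
  [5] (λ.λ.1) ((λ.λ.0 1) (λ.0))
  [6] λ.(λ.λ.0 1) (λ.0)
  [7] λ.λ.0 (λ.0)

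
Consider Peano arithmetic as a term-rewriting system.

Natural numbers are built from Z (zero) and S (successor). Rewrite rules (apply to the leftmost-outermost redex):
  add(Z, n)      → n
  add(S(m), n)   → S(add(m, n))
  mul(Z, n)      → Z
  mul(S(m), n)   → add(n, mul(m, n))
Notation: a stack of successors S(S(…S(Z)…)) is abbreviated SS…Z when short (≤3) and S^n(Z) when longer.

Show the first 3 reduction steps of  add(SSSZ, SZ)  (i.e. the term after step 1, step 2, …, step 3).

Answer: after 3 steps: S(S(S(add(Z, SZ))))

Working:
  start: add(SSSZ, SZ)
  →1  S(add(SSZ, SZ))
  →2  S(S(add(SZ, SZ)))
  →3  S(S(S(add(Z, SZ))))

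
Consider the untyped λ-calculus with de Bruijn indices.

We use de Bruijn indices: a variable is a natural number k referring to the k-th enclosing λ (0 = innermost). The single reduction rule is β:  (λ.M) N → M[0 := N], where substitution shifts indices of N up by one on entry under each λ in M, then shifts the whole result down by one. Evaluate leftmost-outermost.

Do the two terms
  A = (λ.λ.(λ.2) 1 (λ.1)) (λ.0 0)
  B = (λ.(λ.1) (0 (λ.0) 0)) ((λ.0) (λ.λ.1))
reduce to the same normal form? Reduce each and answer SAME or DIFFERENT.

Answer: DIFFERENT — A ⇓ λ.0, B ⇓ λ.λ.1

Reduction:
Term A:
  start: (λ.λ.(λ.2) 1 (λ.1)) (λ.0 0)
  [1] λ.(λ.λ.0 0) (λ.0 0) (λ.1)
  [2] λ.(λ.0 0) (λ.1)
  [3] λ.(λ.1) (λ.1)
  [4] λ.0

Term B:
  start: (λ.(λ.1) (0 (λ.0) 0)) ((λ.0) (λ.λ.1))
  [1] (λ.(λ.0) (λ.λ.1)) ((λ.0) (λ.λ.1) (λ.0) ((λ.0) (λ.λ.1)))
  [2] (λ.0) (λ.λ.1)
  [3] λ.λ.1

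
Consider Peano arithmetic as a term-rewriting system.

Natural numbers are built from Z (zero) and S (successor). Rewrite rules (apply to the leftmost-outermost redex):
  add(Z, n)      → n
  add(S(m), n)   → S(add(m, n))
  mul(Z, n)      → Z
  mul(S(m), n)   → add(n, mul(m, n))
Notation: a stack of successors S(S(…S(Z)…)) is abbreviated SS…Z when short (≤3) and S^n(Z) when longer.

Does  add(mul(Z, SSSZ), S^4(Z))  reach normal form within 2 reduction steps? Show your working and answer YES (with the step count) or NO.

  start: add(mul(Z, SSSZ), S^4(Z))
  [1] add(Z, S^4(Z))
  [2] S^4(Z)

Answer: YES — reaches normal form S^4(Z) in 2 ≤ 2 steps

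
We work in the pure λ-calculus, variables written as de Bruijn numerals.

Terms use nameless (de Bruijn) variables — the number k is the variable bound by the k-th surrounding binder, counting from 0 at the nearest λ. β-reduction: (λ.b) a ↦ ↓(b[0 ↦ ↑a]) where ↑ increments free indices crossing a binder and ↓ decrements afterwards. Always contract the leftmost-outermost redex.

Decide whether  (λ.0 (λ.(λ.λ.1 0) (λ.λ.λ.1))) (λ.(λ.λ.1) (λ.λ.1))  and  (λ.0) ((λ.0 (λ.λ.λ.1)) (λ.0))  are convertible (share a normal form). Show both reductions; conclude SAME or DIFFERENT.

Term A:
  start: (λ.0 (λ.(λ.λ.1 0) (λ.λ.λ.1))) (λ.(λ.λ.1) (λ.λ.1))
  →1  (λ.(λ.λ.1) (λ.λ.1)) (λ.(λ.λ.1 0) (λ.λ.λ.1))
  →2  (λ.λ.1) (λ.λ.1)
  →3  λ.λ.λ.1

Term B:
  start: (λ.0) ((λ.0 (λ.λ.λ.1)) (λ.0))
  →1  (λ.0 (λ.λ.λ.1)) (λ.0)
  →2  (λ.0) (λ.λ.λ.1)
  →3  λ.λ.λ.1

Answer: SAME — A ⇓ λ.λ.λ.1, B ⇓ λ.λ.λ.1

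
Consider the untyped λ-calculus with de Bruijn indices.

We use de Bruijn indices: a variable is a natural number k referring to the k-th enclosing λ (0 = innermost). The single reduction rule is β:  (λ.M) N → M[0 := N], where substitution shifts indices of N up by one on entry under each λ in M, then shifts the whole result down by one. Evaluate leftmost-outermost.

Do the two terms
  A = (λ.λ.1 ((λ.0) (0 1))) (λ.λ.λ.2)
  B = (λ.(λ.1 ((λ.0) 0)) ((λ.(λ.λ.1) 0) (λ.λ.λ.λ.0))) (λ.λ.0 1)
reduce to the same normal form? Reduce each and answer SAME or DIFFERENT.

Answer: DIFFERENT — A ⇓ λ.λ.λ.2 (λ.λ.λ.2), B ⇓ λ.0 (λ.λ.λ.λ.λ.0)

Derivation:
Term A:
  start: (λ.λ.1 ((λ.0) (0 1))) (λ.λ.λ.2)
  [1] λ.(λ.λ.λ.2) ((λ.0) (0 (λ.λ.λ.2)))
  [2] λ.λ.λ.(λ.0) (2 (λ.λ.λ.2))
  [3] λ.λ.λ.2 (λ.λ.λ.2)

Term B:
  start: (λ.(λ.1 ((λ.0) 0)) ((λ.(λ.λ.1) 0) (λ.λ.λ.λ.0))) (λ.λ.0 1)
  [1] (λ.(λ.λ.0 1) ((λ.0) 0)) ((λ.(λ.λ.1) 0) (λ.λ.λ.λ.0))
  [2] (λ.λ.0 1) ((λ.0) ((λ.(λ.λ.1) 0) (λ.λ.λ.λ.0)))
  [3] λ.0 ((λ.0) ((λ.(λ.λ.1) 0) (λ.λ.λ.λ.0)))
  [4] λ.0 ((λ.(λ.λ.1) 0) (λ.λ.λ.λ.0))
  [5] λ.0 ((λ.λ.1) (λ.λ.λ.λ.0))
  [6] λ.0 (λ.λ.λ.λ.λ.0)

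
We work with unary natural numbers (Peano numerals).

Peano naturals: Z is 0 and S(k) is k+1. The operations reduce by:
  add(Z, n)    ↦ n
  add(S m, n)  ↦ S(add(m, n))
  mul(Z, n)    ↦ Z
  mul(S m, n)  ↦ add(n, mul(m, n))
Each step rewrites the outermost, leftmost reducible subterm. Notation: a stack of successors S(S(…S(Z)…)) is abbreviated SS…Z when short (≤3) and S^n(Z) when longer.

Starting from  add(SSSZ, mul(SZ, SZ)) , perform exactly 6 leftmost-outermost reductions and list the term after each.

Answer: after 6 steps: S(S(S(S(add(Z, mul(Z, SZ))))))

Reduction:
  start: add(SSSZ, mul(SZ, SZ))
  →1  S(add(SSZ, mul(SZ, SZ)))
  →2  S(S(add(SZ, mul(SZ, SZ))))
  →3  S(S(S(add(Z, mul(SZ, SZ)))))
  →4  S(S(S(mul(SZ, SZ))))
  →5  S(S(S(add(SZ, mul(Z, SZ)))))
  →6  S(S(S(S(add(Z, mul(Z, SZ))))))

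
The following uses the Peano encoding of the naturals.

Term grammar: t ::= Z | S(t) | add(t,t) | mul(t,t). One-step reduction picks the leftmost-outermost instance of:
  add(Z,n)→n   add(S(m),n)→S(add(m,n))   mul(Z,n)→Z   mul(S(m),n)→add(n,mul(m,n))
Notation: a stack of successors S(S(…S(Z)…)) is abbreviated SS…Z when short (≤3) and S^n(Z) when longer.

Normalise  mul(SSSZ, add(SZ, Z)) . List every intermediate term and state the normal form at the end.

Answer: normal form = SSSZ  (in 16 steps)

Derivation:
  start: mul(SSSZ, add(SZ, Z))
  step 1: add(add(SZ, Z), mul(SSZ, add(SZ, Z)))
  step 2: add(S(add(Z, Z)), mul(SSZ, add(SZ, Z)))
  step 3: S(add(add(Z, Z), mul(SSZ, add(SZ, Z))))
  step 4: S(add(Z, mul(SSZ, add(SZ, Z))))
  step 5: S(mul(SSZ, add(SZ, Z)))
  step 6: S(add(add(SZ, Z), mul(SZ, add(SZ, Z))))
  step 7: S(add(S(add(Z, Z)), mul(SZ, add(SZ, Z))))
  step 8: S(S(add(add(Z, Z), mul(SZ, add(SZ, Z)))))
  step 9: S(S(add(Z, mul(SZ, add(SZ, Z)))))
  step 10: S(S(mul(SZ, add(SZ, Z))))
  step 11: S(S(add(add(SZ, Z), mul(Z, add(SZ, Z)))))
  step 12: S(S(add(S(add(Z, Z)), mul(Z, add(SZ, Z)))))
  step 13: S(S(S(add(add(Z, Z), mul(Z, add(SZ, Z))))))
  step 14: S(S(S(add(Z, mul(Z, add(SZ, Z))))))
  step 15: S(S(S(mul(Z, add(SZ, Z)))))
  step 16: SSSZ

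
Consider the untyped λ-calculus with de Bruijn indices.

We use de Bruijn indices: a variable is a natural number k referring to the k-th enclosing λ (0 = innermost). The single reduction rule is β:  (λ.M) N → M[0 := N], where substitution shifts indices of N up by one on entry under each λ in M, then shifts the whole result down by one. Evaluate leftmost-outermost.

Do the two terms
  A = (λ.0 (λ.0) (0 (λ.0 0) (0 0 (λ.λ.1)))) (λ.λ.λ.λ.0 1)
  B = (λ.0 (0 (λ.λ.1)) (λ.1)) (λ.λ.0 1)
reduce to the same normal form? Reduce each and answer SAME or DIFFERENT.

Answer: SAME — A ⇓ λ.λ.0 1, B ⇓ λ.λ.0 1

Working:
Term A:
  start: (λ.0 (λ.0) (0 (λ.0 0) (0 0 (λ.λ.1)))) (λ.λ.λ.λ.0 1)
  step 1: (λ.λ.λ.λ.0 1) (λ.0) ((λ.λ.λ.λ.0 1) (λ.0 0) ((λ.λ.λ.λ.0 1) (λ.λ.λ.λ.0 1) (λ.λ.1)))
  step 2: (λ.λ.λ.0 1) ((λ.λ.λ.λ.0 1) (λ.0 0) ((λ.λ.λ.λ.0 1) (λ.λ.λ.λ.0 1) (λ.λ.1)))
  step 3: λ.λ.0 1

Term B:
  start: (λ.0 (0 (λ.λ.1)) (λ.1)) (λ.λ.0 1)
  step 1: (λ.λ.0 1) ((λ.λ.0 1) (λ.λ.1)) (λ.λ.λ.0 1)
  step 2: (λ.0 ((λ.λ.0 1) (λ.λ.1))) (λ.λ.λ.0 1)
  step 3: (λ.λ.λ.0 1) ((λ.λ.0 1) (λ.λ.1))
  step 4: λ.λ.0 1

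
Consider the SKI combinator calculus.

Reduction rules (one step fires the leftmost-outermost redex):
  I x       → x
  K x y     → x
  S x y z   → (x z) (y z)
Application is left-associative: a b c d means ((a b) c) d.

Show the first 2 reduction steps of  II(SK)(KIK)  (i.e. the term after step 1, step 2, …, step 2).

  start: II(SK)(KIK)
  [1] I(SK)(KIK)
  [2] SK(KIK)

Answer: after 2 steps: SK(KIK)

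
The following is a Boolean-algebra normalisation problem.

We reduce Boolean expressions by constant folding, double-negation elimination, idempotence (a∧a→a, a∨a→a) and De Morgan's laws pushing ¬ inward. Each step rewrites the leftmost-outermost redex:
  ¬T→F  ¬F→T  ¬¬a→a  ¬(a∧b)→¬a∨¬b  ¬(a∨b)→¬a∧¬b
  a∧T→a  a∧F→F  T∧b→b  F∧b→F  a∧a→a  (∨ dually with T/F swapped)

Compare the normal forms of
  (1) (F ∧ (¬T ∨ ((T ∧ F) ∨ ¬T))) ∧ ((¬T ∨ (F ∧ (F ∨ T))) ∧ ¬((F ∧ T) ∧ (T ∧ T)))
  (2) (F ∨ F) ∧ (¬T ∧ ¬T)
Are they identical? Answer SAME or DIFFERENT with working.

Term A:
  start: (F ∧ (¬T ∨ ((T ∧ F) ∨ ¬T))) ∧ ((¬T ∨ (F ∧ (F ∨ T))) ∧ ¬((F ∧ T) ∧ (T ∧ T)))
  [1] F ∧ ((¬T ∨ (F ∧ (F ∨ T))) ∧ ¬((F ∧ T) ∧ (T ∧ T)))
  [2] F

Term B:
  start: (F ∨ F) ∧ (¬T ∧ ¬T)
  [1] F ∧ (¬T ∧ ¬T)
  [2] F

Answer: SAME — A ⇓ F, B ⇓ F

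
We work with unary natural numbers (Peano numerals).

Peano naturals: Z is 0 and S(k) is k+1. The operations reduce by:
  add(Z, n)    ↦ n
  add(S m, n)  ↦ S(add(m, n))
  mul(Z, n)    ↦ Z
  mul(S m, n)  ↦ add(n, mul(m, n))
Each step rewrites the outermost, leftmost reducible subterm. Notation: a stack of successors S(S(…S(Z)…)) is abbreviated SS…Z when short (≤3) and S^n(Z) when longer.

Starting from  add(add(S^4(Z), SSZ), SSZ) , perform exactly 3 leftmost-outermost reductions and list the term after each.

  start: add(add(S^4(Z), SSZ), SSZ)
  →1  add(S(add(SSSZ, SSZ)), SSZ)
  →2  S(add(add(SSSZ, SSZ), SSZ))
  →3  S(add(S(add(SSZ, SSZ)), SSZ))

Answer: after 3 steps: S(add(S(add(SSZ, SSZ)), SSZ))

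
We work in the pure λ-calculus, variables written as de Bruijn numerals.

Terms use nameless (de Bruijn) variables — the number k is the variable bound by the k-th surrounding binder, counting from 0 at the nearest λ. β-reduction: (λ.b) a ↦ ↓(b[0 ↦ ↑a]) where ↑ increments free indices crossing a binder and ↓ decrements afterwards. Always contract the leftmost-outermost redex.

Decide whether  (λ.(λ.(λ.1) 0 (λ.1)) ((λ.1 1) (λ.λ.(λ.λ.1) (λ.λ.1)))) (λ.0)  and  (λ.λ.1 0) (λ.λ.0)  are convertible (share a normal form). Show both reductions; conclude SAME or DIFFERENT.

Answer: SAME — A ⇓ λ.λ.0, B ⇓ λ.λ.0

Working:
Term A:
  start: (λ.(λ.(λ.1) 0 (λ.1)) ((λ.1 1) (λ.λ.(λ.λ.1) (λ.λ.1)))) (λ.0)
  [1] (λ.(λ.1) 0 (λ.1)) ((λ.(λ.0) (λ.0)) (λ.λ.(λ.λ.1) (λ.λ.1)))
  [2] (λ.(λ.(λ.0) (λ.0)) (λ.λ.(λ.λ.1) (λ.λ.1))) ((λ.(λ.0) (λ.0)) (λ.λ.(λ.λ.1) (λ.λ.1))) (λ.(λ.(λ.0) (λ.0)) (λ.λ.(λ.λ.1) (λ.λ.1)))
  [3] (λ.(λ.0) (λ.0)) (λ.λ.(λ.λ.1) (λ.λ.1)) (λ.(λ.(λ.0) (λ.0)) (λ.λ.(λ.λ.1) (λ.λ.1)))
  [4] (λ.0) (λ.0) (λ.(λ.(λ.0) (λ.0)) (λ.λ.(λ.λ.1) (λ.λ.1)))
  [5] (λ.0) (λ.(λ.(λ.0) (λ.0)) (λ.λ.(λ.λ.1) (λ.λ.1)))
  [6] λ.(λ.(λ.0) (λ.0)) (λ.λ.(λ.λ.1) (λ.λ.1))
  [7] λ.(λ.0) (λ.0)
  [8] λ.λ.0

Term B:
  start: (λ.λ.1 0) (λ.λ.0)
  [1] λ.(λ.λ.0) 0
  [2] λ.λ.0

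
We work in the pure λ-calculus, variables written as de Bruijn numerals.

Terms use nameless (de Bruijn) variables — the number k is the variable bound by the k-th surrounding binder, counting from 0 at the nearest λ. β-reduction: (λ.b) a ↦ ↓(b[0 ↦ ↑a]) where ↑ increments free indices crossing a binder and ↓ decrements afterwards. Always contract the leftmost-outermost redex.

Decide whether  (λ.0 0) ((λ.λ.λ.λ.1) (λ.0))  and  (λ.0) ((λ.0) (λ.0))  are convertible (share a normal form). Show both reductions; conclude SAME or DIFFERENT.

Answer: DIFFERENT — A ⇓ λ.λ.1, B ⇓ λ.0

Working:
Term A:
  start: (λ.0 0) ((λ.λ.λ.λ.1) (λ.0))
  →1  (λ.λ.λ.λ.1) (λ.0) ((λ.λ.λ.λ.1) (λ.0))
  →2  (λ.λ.λ.1) ((λ.λ.λ.λ.1) (λ.0))
  →3  λ.λ.1

Term B:
  start: (λ.0) ((λ.0) (λ.0))
  →1  (λ.0) (λ.0)
  →2  λ.0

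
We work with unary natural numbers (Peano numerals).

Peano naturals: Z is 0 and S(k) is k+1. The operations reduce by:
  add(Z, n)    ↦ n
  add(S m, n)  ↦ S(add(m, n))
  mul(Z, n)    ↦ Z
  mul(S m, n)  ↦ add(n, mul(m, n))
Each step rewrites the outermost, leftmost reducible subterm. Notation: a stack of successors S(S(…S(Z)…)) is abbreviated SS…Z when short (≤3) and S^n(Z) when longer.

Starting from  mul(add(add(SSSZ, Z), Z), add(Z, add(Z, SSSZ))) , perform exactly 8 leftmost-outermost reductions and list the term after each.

Answer: after 8 steps: S(S(S(add(Z, mul(add(add(SSZ, Z), Z), add(Z, add(Z, SSSZ)))))))

Reduction:
  start: mul(add(add(SSSZ, Z), Z), add(Z, add(Z, SSSZ)))
  [1] mul(add(S(add(SSZ, Z)), Z), add(Z, add(Z, SSSZ)))
  [2] mul(S(add(add(SSZ, Z), Z)), add(Z, add(Z, SSSZ)))
  [3] add(add(Z, add(Z, SSSZ)), mul(add(add(SSZ, Z), Z), add(Z, add(Z, SSSZ))))
  [4] add(add(Z, SSSZ), mul(add(add(SSZ, Z), Z), add(Z, add(Z, SSSZ))))
  [5] add(SSSZ, mul(add(add(SSZ, Z), Z), add(Z, add(Z, SSSZ))))
  [6] S(add(SSZ, mul(add(add(SSZ, Z), Z), add(Z, add(Z, SSSZ)))))
  [7] S(S(add(SZ, mul(add(add(SSZ, Z), Z), add(Z, add(Z, SSSZ))))))
  [8] S(S(S(add(Z, mul(add(add(SSZ, Z), Z), add(Z, add(Z, SSSZ)))))))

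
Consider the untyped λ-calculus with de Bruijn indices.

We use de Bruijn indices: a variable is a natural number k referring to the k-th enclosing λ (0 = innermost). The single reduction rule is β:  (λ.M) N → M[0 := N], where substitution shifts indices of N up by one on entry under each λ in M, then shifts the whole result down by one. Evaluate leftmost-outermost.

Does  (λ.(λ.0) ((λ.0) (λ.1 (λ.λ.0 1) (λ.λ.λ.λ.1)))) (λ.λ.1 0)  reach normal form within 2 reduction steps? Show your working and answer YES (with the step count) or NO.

  start: (λ.(λ.0) ((λ.0) (λ.1 (λ.λ.0 1) (λ.λ.λ.λ.1)))) (λ.λ.1 0)
  →1  (λ.0) ((λ.0) (λ.(λ.λ.1 0) (λ.λ.0 1) (λ.λ.λ.λ.1)))
  →2  (λ.0) (λ.(λ.λ.1 0) (λ.λ.0 1) (λ.λ.λ.λ.1))

Answer: NO — after 2 steps the term is (λ.0) (λ.(λ.λ.1 0) (λ.λ.0 1) (λ.λ.λ.λ.1)), not yet normal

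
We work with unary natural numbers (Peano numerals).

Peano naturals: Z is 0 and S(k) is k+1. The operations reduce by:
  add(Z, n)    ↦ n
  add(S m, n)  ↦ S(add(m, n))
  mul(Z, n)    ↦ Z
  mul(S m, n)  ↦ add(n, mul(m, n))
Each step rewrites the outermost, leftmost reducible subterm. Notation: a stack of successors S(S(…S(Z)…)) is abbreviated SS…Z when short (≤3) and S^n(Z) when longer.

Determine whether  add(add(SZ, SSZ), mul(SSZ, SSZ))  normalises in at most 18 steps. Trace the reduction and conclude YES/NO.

  start: add(add(SZ, SSZ), mul(SSZ, SSZ))
  →1  add(S(add(Z, SSZ)), mul(SSZ, SSZ))
  →2  S(add(add(Z, SSZ), mul(SSZ, SSZ)))
  →3  S(add(SSZ, mul(SSZ, SSZ)))
  →4  S(S(add(SZ, mul(SSZ, SSZ))))
  →5  S(S(S(add(Z, mul(SSZ, SSZ)))))
  →6  S(S(S(mul(SSZ, SSZ))))
  →7  S(S(S(add(SSZ, mul(SZ, SSZ)))))
  →8  S(S(S(S(add(SZ, mul(SZ, SSZ))))))
  →9  S(S(S(S(S(add(Z, mul(SZ, SSZ)))))))
  →10  S(S(S(S(S(mul(SZ, SSZ))))))
  →11  S(S(S(S(S(add(SSZ, mul(Z, SSZ)))))))
  →12  S(S(S(S(S(S(add(SZ, mul(Z, SSZ))))))))
  →13  S(S(S(S(S(S(S(add(Z, mul(Z, SSZ)))))))))
  →14  S(S(S(S(S(S(S(mul(Z, SSZ))))))))
  →15  S^7(Z)

Answer: YES — reaches normal form S^7(Z) in 15 ≤ 18 steps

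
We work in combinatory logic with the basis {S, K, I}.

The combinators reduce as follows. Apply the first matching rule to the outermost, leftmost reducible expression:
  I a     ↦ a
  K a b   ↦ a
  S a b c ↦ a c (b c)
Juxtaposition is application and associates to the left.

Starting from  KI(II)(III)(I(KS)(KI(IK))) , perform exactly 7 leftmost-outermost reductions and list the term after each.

Answer: after 7 steps: S

Derivation:
  start: KI(II)(III)(I(KS)(KI(IK)))
  step 1: I(III)(I(KS)(KI(IK)))
  step 2: III(I(KS)(KI(IK)))
  step 3: II(I(KS)(KI(IK)))
  step 4: I(I(KS)(KI(IK)))
  step 5: I(KS)(KI(IK))
  step 6: KS(KI(IK))
  step 7: S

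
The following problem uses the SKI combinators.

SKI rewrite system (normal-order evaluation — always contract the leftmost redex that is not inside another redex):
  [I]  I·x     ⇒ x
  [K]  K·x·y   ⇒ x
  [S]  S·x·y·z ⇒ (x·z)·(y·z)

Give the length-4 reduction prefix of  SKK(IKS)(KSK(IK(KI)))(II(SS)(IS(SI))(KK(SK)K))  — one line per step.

  start: SKK(IKS)(KSK(IK(KI)))(II(SS)(IS(SI))(KK(SK)K))
  [1] K(IKS)(K(IKS))(KSK(IK(KI)))(II(SS)(IS(SI))(KK(SK)K))
  [2] IKS(KSK(IK(KI)))(II(SS)(IS(SI))(KK(SK)K))
  [3] KS(KSK(IK(KI)))(II(SS)(IS(SI))(KK(SK)K))
  [4] S(II(SS)(IS(SI))(KK(SK)K))

Answer: after 4 steps: S(II(SS)(IS(SI))(KK(SK)K))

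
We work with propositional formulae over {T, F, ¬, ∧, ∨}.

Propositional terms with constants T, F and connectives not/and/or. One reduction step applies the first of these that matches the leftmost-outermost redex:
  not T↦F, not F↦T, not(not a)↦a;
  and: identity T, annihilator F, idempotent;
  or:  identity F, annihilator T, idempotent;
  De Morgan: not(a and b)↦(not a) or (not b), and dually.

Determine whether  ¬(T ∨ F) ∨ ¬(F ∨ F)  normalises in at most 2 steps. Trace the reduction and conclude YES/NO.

Answer: NO — after 2 steps the term is (F ∧ ¬F) ∨ ¬(F ∨ F), not yet normal

Derivation:
  start: ¬(T ∨ F) ∨ ¬(F ∨ F)
  →1  (¬T ∧ ¬F) ∨ ¬(F ∨ F)
  →2  (F ∧ ¬F) ∨ ¬(F ∨ F)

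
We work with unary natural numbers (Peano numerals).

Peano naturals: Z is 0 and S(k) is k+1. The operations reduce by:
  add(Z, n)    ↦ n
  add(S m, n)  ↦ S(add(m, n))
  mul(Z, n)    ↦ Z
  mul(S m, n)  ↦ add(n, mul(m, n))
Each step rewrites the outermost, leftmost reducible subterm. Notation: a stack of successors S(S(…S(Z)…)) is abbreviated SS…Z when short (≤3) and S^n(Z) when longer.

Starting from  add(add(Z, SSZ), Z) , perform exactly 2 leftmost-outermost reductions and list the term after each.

  start: add(add(Z, SSZ), Z)
  [1] add(SSZ, Z)
  [2] S(add(SZ, Z))

Answer: after 2 steps: S(add(SZ, Z))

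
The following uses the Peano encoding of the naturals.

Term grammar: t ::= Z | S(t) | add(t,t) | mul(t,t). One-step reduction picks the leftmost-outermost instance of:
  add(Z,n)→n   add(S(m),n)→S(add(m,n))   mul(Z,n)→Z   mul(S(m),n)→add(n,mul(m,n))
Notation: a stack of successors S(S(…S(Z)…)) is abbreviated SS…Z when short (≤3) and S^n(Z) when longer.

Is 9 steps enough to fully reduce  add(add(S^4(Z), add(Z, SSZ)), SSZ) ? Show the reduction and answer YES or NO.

  start: add(add(S^4(Z), add(Z, SSZ)), SSZ)
  step 1: add(S(add(SSSZ, add(Z, SSZ))), SSZ)
  step 2: S(add(add(SSSZ, add(Z, SSZ)), SSZ))
  step 3: S(add(S(add(SSZ, add(Z, SSZ))), SSZ))
  step 4: S(S(add(add(SSZ, add(Z, SSZ)), SSZ)))
  step 5: S(S(add(S(add(SZ, add(Z, SSZ))), SSZ)))
  step 6: S(S(S(add(add(SZ, add(Z, SSZ)), SSZ))))
  step 7: S(S(S(add(S(add(Z, add(Z, SSZ))), SSZ))))
  step 8: S(S(S(S(add(add(Z, add(Z, SSZ)), SSZ)))))
  step 9: S(S(S(S(add(add(Z, SSZ), SSZ)))))

Answer: NO — after 9 steps the term is S(S(S(S(add(add(Z, SSZ), SSZ))))), not yet normal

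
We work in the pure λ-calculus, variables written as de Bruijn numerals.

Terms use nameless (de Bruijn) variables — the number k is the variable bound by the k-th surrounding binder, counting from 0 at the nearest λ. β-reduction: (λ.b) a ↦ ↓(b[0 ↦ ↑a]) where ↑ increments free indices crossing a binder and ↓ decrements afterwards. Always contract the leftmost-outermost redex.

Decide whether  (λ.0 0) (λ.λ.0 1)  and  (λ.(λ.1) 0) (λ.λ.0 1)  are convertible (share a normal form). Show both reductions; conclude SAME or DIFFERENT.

Answer: DIFFERENT — A ⇓ λ.0 (λ.λ.0 1), B ⇓ λ.λ.0 1

Reduction:
Term A:
  start: (λ.0 0) (λ.λ.0 1)
  [1] (λ.λ.0 1) (λ.λ.0 1)
  [2] λ.0 (λ.λ.0 1)

Term B:
  start: (λ.(λ.1) 0) (λ.λ.0 1)
  [1] (λ.λ.λ.0 1) (λ.λ.0 1)
  [2] λ.λ.0 1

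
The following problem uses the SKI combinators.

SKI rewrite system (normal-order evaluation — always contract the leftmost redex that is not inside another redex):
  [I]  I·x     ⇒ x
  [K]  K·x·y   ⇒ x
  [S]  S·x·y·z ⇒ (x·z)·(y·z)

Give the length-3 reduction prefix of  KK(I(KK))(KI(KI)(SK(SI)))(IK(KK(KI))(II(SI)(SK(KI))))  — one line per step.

Answer: after 3 steps: I(SK(SI))

Reduction:
  start: KK(I(KK))(KI(KI)(SK(SI)))(IK(KK(KI))(II(SI)(SK(KI))))
  →1  K(KI(KI)(SK(SI)))(IK(KK(KI))(II(SI)(SK(KI))))
  →2  KI(KI)(SK(SI))
  →3  I(SK(SI))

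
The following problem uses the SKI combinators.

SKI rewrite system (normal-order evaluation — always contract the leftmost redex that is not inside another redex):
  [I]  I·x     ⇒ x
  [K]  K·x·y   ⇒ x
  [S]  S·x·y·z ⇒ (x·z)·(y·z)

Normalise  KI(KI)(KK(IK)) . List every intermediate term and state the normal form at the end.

Answer: normal form = K  (in 3 steps)

Reduction:
  start: KI(KI)(KK(IK))
  →1  I(KK(IK))
  →2  KK(IK)
  →3  K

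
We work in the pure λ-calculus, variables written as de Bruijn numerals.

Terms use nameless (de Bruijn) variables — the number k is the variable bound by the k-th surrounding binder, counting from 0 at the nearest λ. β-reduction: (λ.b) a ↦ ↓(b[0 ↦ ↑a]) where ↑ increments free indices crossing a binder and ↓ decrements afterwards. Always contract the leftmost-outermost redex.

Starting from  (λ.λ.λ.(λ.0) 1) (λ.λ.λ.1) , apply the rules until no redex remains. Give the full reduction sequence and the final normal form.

  start: (λ.λ.λ.(λ.0) 1) (λ.λ.λ.1)
  [1] λ.λ.(λ.0) 1
  [2] λ.λ.1

Answer: normal form = λ.λ.1  (in 2 steps)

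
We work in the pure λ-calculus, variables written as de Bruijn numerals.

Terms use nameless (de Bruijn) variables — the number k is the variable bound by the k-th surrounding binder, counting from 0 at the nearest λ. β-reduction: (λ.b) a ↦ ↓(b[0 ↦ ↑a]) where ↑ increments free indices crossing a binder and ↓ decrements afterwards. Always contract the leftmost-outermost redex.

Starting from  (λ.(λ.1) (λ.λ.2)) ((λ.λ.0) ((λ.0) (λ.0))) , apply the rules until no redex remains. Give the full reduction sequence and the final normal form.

Answer: normal form = λ.0  (in 3 steps)

Working:
  start: (λ.(λ.1) (λ.λ.2)) ((λ.λ.0) ((λ.0) (λ.0)))
  →1  (λ.(λ.λ.0) ((λ.0) (λ.0))) (λ.λ.(λ.λ.0) ((λ.0) (λ.0)))
  →2  (λ.λ.0) ((λ.0) (λ.0))
  →3  λ.0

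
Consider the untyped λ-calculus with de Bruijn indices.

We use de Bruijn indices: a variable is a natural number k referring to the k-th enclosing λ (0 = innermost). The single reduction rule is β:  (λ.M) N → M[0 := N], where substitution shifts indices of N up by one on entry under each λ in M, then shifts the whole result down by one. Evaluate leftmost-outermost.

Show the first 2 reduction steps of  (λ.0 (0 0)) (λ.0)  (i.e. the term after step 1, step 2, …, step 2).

  start: (λ.0 (0 0)) (λ.0)
  →1  (λ.0) ((λ.0) (λ.0))
  →2  (λ.0) (λ.0)

Answer: after 2 steps: (λ.0) (λ.0)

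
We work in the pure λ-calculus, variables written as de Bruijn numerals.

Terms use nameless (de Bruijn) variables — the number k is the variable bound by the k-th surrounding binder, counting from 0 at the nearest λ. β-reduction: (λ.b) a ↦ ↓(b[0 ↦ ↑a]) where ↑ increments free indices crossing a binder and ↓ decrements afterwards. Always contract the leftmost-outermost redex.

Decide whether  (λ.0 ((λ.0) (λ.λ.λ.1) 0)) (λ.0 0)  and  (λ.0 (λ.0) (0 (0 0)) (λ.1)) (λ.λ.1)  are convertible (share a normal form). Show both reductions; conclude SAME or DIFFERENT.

Answer: SAME — A ⇓ λ.λ.λ.1, B ⇓ λ.λ.λ.1

Working:
Term A:
  start: (λ.0 ((λ.0) (λ.λ.λ.1) 0)) (λ.0 0)
  step 1: (λ.0 0) ((λ.0) (λ.λ.λ.1) (λ.0 0))
  step 2: (λ.0) (λ.λ.λ.1) (λ.0 0) ((λ.0) (λ.λ.λ.1) (λ.0 0))
  step 3: (λ.λ.λ.1) (λ.0 0) ((λ.0) (λ.λ.λ.1) (λ.0 0))
  step 4: (λ.λ.1) ((λ.0) (λ.λ.λ.1) (λ.0 0))
  step 5: λ.(λ.0) (λ.λ.λ.1) (λ.0 0)
  step 6: λ.(λ.λ.λ.1) (λ.0 0)
  step 7: λ.λ.λ.1

Term B:
  start: (λ.0 (λ.0) (0 (0 0)) (λ.1)) (λ.λ.1)
  step 1: (λ.λ.1) (λ.0) ((λ.λ.1) ((λ.λ.1) (λ.λ.1))) (λ.λ.λ.1)
  step 2: (λ.λ.0) ((λ.λ.1) ((λ.λ.1) (λ.λ.1))) (λ.λ.λ.1)
  step 3: (λ.0) (λ.λ.λ.1)
  step 4: λ.λ.λ.1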